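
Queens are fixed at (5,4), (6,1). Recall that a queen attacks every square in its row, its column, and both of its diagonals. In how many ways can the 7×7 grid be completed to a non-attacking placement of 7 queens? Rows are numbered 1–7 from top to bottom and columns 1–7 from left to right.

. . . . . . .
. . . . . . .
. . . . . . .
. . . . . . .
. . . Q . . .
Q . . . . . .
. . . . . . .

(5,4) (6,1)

1

Branch on row 1: col 2 → 1; col 3 → 0; col 5 → 0; col 7 → 0.
Sum: 1 + 0 + 0 + 0 = 1.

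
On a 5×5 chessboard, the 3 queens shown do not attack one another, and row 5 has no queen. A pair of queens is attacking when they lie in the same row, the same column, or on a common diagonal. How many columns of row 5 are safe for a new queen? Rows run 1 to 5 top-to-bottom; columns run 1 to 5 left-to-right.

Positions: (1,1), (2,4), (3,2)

(1,1) attacks row 5 at column 1 and diagonals 5.
(2,4) attacks row 5 at column 4 and diagonals 1.
(3,2) attacks row 5 at column 2 and diagonals 4.
Attacked columns: {1, 2, 4, 5}. Safe: {3}.

1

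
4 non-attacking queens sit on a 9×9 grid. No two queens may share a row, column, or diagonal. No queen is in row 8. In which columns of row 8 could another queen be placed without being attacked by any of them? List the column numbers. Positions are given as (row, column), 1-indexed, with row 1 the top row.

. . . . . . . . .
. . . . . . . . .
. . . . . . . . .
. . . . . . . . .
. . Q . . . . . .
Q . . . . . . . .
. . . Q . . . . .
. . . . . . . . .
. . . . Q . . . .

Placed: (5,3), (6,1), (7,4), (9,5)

columns 2, 7, 8, 9

(5,3) attacks row 8 at column 3 and diagonals 6.
(6,1) attacks row 8 at column 1 and diagonals 3.
(7,4) attacks row 8 at column 4 and diagonals 3, 5.
(9,5) attacks row 8 at column 5 and diagonals 4, 6.
Attacked columns: {1, 3, 4, 5, 6}. Safe: {2, 7, 8, 9}.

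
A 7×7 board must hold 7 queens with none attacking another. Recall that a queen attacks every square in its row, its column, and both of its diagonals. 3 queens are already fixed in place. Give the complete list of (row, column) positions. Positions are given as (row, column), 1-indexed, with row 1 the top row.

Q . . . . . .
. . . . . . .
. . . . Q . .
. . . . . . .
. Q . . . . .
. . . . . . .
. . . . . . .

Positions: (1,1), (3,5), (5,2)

(1,1) (2,3) (3,5) (4,7) (5,2) (6,4) (7,6)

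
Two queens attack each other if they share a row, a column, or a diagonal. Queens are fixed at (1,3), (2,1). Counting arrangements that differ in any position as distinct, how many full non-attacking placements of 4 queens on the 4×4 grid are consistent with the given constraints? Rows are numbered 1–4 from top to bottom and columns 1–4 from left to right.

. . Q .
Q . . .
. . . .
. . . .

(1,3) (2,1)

Branch on row 3: col 4 → 1.
Sum: 1 = 1.

1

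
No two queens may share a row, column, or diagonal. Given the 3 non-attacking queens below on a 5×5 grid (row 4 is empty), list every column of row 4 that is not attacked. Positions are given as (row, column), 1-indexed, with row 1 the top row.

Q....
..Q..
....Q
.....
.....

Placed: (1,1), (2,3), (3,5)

columns 2

(1,1) attacks row 4 at column 1 and diagonals 4.
(2,3) attacks row 4 at column 3 and diagonals 1, 5.
(3,5) attacks row 4 at column 5 and diagonals 4.
Attacked columns: {1, 3, 4, 5}. Safe: {2}.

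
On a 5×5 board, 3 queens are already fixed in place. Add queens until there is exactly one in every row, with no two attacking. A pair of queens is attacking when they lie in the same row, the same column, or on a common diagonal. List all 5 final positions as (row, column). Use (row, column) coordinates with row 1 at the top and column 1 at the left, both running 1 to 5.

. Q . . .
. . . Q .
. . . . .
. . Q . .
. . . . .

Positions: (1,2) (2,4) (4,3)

(1,2) (2,4) (3,1) (4,3) (5,5)

Row 3: attacked by (1,2)→{2,4}; (2,4)→{3,4,5}; (4,3)→{2,3,4}. Safe: 1. Place at column 1.
Row 5: attacked by (1,2)→{2}; (2,4)→{1,4}; (3,1)→{1,3}; (4,3)→{2,3,4}. Safe: 5. Place at column 5.
Columns [2, 4, 1, 3, 5], r−c [-1, -2, 2, 1, 0], r+c [3, 6, 4, 7, 10] are all distinct, so no two queens attack.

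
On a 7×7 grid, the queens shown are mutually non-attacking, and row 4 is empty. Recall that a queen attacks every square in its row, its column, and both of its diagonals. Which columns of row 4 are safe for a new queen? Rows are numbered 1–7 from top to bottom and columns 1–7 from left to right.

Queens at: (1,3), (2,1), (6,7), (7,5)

(1,3) attacks row 4 at column 3 and diagonals 6.
(2,1) attacks row 4 at column 1 and diagonals 3.
(6,7) attacks row 4 at column 7 and diagonals 5.
(7,5) attacks row 4 at column 5 and diagonals 2.
Attacked columns: {1, 2, 3, 5, 6, 7}. Safe: {4}.

columns 4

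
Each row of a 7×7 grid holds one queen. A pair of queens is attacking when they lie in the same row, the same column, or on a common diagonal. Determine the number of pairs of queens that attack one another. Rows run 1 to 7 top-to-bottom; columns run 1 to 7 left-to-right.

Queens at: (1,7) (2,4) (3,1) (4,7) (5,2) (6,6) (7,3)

1

Same column: (1,7)–(4,7) (column 7).
Total attacking pairs: 1.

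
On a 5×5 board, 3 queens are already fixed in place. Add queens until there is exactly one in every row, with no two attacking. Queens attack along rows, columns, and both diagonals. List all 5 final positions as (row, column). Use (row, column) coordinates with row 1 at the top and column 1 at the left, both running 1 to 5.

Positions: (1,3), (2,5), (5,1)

(1,3) (2,5) (3,2) (4,4) (5,1)

Row 3: attacked by (1,3)→{1,3,5}; (2,5)→{4,5}; (5,1)→{1,3}. Safe: 2. Place at column 2.
Row 4: attacked by (1,3)→{3}; (2,5)→{3,5}; (3,2)→{1,2,3}; (5,1)→{1,2}. Safe: 4. Place at column 4.
Columns [3, 5, 2, 4, 1], r−c [-2, -3, 1, 0, 4], r+c [4, 7, 5, 8, 6] are all distinct, so no two queens attack.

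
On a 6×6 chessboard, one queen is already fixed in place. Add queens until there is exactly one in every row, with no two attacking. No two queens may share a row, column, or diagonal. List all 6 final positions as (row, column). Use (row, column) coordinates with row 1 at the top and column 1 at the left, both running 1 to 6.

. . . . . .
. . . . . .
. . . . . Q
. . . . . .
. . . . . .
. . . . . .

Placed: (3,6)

Row 1: attacked by (3,6)→{4,6}. Safe: 1, 2, 3, 5. Place at column 2.
Row 2: attacked by (1,2)→{1,2,3}; (3,6)→{5,6}. Safe: 4. Place at column 4.
Row 4: attacked by (1,2)→{2,5}; (2,4)→{2,4,6}; (3,6)→{5,6}. Safe: 1, 3. Place at column 1.
Row 5: attacked by (1,2)→{2,6}; (2,4)→{1,4}; (3,6)→{4,6}; (4,1)→{1,2}. Safe: 3, 5. Place at column 3.
Row 6: attacked by (1,2)→{2}; (2,4)→{4}; (3,6)→{3,6}; (4,1)→{1,3}; (5,3)→{2,3,4}. Safe: 5. Place at column 5.
Columns [2, 4, 6, 1, 3, 5], r−c [-1, -2, -3, 3, 2, 1], r+c [3, 6, 9, 5, 8, 11] are all distinct, so no two queens attack.

(1,2) (2,4) (3,6) (4,1) (5,3) (6,5)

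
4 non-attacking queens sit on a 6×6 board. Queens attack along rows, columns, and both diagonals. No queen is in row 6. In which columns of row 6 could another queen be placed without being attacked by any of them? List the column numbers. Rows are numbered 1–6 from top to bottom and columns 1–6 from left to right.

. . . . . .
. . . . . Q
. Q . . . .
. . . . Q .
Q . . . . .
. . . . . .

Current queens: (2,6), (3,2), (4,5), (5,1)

columns 4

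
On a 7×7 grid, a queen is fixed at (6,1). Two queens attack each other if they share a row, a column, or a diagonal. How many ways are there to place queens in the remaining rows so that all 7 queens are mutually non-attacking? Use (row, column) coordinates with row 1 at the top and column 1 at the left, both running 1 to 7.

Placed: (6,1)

Branch on row 1: col 2 → 1; col 3 → 1; col 4 → 2; col 5 → 2; col 7 → 1.
Sum: 1 + 1 + 2 + 2 + 1 = 7.

7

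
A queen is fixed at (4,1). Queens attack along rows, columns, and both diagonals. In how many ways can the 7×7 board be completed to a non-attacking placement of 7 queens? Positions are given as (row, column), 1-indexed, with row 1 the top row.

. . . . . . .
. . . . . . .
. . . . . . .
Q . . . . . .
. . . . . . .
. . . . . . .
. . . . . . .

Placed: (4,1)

Branch on row 1: col 2 → 2; col 3 → 1; col 5 → 0; col 6 → 2; col 7 → 1.
Sum: 2 + 1 + 0 + 2 + 1 = 6.

6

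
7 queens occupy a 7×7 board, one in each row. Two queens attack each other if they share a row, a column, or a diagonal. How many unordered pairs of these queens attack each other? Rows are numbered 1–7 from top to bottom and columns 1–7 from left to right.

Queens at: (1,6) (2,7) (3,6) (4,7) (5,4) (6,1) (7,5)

Same column: (1,6)–(3,6) (column 6); (2,7)–(4,7) (column 7).
Same diagonal: (1,6)–(2,7) (|1−2| = |6−7| = 1); (1,6)–(6,1) (|1−6| = |6−1| = 5); (2,7)–(3,6) (|2−3| = |7−6| = 1); (2,7)–(5,4) (|2−5| = |7−4| = 3); (3,6)–(4,7) (|3−4| = |6−7| = 1); (3,6)–(5,4) (|3−5| = |6−4| = 2).
Total attacking pairs: 8.

8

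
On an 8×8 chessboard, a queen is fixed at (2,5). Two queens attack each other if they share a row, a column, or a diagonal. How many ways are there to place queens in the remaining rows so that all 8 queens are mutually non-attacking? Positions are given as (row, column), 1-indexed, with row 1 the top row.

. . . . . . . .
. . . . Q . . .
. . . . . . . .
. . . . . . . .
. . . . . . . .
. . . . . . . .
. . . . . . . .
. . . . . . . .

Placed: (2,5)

Branch on row 1: col 1 → 1; col 2 → 2; col 3 → 4; col 7 → 1; col 8 → 0.
Sum: 1 + 2 + 4 + 1 + 0 = 8.

8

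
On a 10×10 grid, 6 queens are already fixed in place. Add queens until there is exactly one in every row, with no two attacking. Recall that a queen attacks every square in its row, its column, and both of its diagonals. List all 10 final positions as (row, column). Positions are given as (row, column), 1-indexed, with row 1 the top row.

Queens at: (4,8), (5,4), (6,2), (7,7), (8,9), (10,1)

(1,3) (2,5) (3,10) (4,8) (5,4) (6,2) (7,7) (8,9) (9,6) (10,1)

Row 1: attacked by (4,8)→{5,8}; (5,4)→{4,8}; (6,2)→{2,7}; (7,7)→{1,7}; (8,9)→{2,9}; (10,1)→{1,10}. Safe: 3, 6. Place at column 3.
Row 2: attacked by (1,3)→{2,3,4}; (4,8)→{6,8,10}; (5,4)→{1,4,7}; (6,2)→{2,6}; (7,7)→{2,7}; (8,9)→{3,9}; (10,1)→{1,9}. Safe: 5. Place at column 5.
Row 3: attacked by (1,3)→{1,3,5}; (2,5)→{4,5,6}; (4,8)→{7,8,9}; (5,4)→{2,4,6}; (6,2)→{2,5}; (7,7)→{3,7}; (8,9)→{4,9}; (10,1)→{1,8}. Safe: 10. Place at column 10.
Row 9: attacked by (1,3)→{3}; (2,5)→{5}; (3,10)→{4,10}; (4,8)→{3,8}; (5,4)→{4,8}; (6,2)→{2,5}; (7,7)→{5,7,9}; (8,9)→{8,9,10}; (10,1)→{1,2}. Safe: 6. Place at column 6.
Columns [3, 5, 10, 8, 4, 2, 7, 9, 6, 1], r−c [-2, -3, -7, -4, 1, 4, 0, -1, 3, 9], r+c [4, 7, 13, 12, 9, 8, 14, 17, 15, 11] are all distinct, so no two queens attack.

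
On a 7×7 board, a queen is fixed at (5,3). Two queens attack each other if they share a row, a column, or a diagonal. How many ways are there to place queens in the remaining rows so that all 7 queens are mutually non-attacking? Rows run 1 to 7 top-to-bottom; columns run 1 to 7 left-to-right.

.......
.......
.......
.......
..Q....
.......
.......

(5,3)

Branch on row 1: col 1 → 1; col 2 → 1; col 4 → 1; col 5 → 2; col 6 → 1.
Sum: 1 + 1 + 1 + 2 + 1 = 6.

6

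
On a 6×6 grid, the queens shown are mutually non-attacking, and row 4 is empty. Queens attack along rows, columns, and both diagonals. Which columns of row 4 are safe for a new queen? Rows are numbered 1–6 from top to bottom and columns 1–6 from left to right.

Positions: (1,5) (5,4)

columns 1, 6

(1,5) attacks row 4 at column 5 and diagonals 2.
(5,4) attacks row 4 at column 4 and diagonals 3, 5.
Attacked columns: {2, 3, 4, 5}. Safe: {1, 6}.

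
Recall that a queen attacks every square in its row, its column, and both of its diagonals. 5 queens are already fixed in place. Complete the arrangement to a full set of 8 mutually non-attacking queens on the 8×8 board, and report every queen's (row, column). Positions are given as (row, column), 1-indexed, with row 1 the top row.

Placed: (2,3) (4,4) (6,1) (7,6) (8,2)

(1,5) (2,3) (3,8) (4,4) (5,7) (6,1) (7,6) (8,2)

Row 1: attacked by (2,3)→{2,3,4}; (4,4)→{1,4,7}; (6,1)→{1,6}; (7,6)→{6}; (8,2)→{2}. Safe: 5, 8. Place at column 5.
Row 3: attacked by (1,5)→{3,5,7}; (2,3)→{2,3,4}; (4,4)→{3,4,5}; (6,1)→{1,4}; (7,6)→{2,6}; (8,2)→{2,7}. Safe: 8. Place at column 8.
Row 5: attacked by (1,5)→{1,5}; (2,3)→{3,6}; (3,8)→{6,8}; (4,4)→{3,4,5}; (6,1)→{1,2}; (7,6)→{4,6,8}; (8,2)→{2,5}. Safe: 7. Place at column 7.
Columns [5, 3, 8, 4, 7, 1, 6, 2], r−c [-4, -1, -5, 0, -2, 5, 1, 6], r+c [6, 5, 11, 8, 12, 7, 13, 10] are all distinct, so no two queens attack.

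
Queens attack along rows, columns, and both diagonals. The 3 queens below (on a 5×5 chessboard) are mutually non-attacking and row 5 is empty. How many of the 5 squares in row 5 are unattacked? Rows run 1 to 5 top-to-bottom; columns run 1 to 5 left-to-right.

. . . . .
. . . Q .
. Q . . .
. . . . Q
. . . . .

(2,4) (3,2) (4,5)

(2,4) attacks row 5 at column 4 and diagonals 1.
(3,2) attacks row 5 at column 2 and diagonals 4.
(4,5) attacks row 5 at column 5 and diagonals 4.
Attacked columns: {1, 2, 4, 5}. Safe: {3}.

1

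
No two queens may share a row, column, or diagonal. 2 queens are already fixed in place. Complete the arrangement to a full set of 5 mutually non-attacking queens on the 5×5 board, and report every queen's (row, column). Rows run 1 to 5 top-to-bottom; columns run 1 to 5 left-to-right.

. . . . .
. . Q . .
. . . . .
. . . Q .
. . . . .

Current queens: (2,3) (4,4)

Row 1: attacked by (2,3)→{2,3,4}; (4,4)→{1,4}. Safe: 5. Place at column 5.
Row 3: attacked by (1,5)→{3,5}; (2,3)→{2,3,4}; (4,4)→{3,4,5}. Safe: 1. Place at column 1.
Row 5: attacked by (1,5)→{1,5}; (2,3)→{3}; (3,1)→{1,3}; (4,4)→{3,4,5}. Safe: 2. Place at column 2.
Columns [5, 3, 1, 4, 2], r−c [-4, -1, 2, 0, 3], r+c [6, 5, 4, 8, 7] are all distinct, so no two queens attack.

(1,5) (2,3) (3,1) (4,4) (5,2)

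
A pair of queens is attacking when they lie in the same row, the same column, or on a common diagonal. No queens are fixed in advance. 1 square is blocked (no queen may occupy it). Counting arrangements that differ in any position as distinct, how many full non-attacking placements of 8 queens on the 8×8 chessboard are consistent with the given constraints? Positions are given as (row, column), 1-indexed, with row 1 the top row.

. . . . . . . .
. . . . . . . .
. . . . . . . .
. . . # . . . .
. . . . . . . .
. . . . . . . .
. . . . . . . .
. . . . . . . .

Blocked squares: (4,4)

84

Branch on row 1: col 1 → 4; col 2 → 7; col 3 → 15; col 4 → 18; col 5 → 14; col 6 → 14; col 7 → 8; col 8 → 4.
Sum: 4 + 7 + 15 + 18 + 14 + 14 + 8 + 4 = 84.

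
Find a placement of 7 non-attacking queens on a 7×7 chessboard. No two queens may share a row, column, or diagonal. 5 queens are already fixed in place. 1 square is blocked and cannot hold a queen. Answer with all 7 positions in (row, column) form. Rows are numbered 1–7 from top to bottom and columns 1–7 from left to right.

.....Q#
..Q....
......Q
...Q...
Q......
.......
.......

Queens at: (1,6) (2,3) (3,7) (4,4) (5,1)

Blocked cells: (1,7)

(1,6) (2,3) (3,7) (4,4) (5,1) (6,5) (7,2)

Row 6: attacked by (1,6)→{1,6}; (2,3)→{3,7}; (3,7)→{4,7}; (4,4)→{2,4,6}; (5,1)→{1,2}. Safe: 5. Place at column 5.
Row 7: attacked by (1,6)→{6}; (2,3)→{3}; (3,7)→{3,7}; (4,4)→{1,4,7}; (5,1)→{1,3}; (6,5)→{4,5,6}. Safe: 2. Place at column 2.
Columns [6, 3, 7, 4, 1, 5, 2], r−c [-5, -1, -4, 0, 4, 1, 5], r+c [7, 5, 10, 8, 6, 11, 9] are all distinct, so no two queens attack.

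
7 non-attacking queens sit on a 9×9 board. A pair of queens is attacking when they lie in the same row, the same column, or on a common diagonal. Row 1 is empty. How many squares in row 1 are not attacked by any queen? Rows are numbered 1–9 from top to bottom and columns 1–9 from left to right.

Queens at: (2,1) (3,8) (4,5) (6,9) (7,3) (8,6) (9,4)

(2,1) attacks row 1 at column 1 and diagonals 2.
(3,8) attacks row 1 at column 8 and diagonals 6.
(4,5) attacks row 1 at column 5 and diagonals 2, 8.
(6,9) attacks row 1 at column 9 and diagonals 4.
(7,3) attacks row 1 at column 3 and diagonals 9.
(8,6) attacks row 1 at column 6.
(9,4) attacks row 1 at column 4.
Attacked columns: {1, 2, 3, 4, 5, 6, 8, 9}. Safe: {7}.

1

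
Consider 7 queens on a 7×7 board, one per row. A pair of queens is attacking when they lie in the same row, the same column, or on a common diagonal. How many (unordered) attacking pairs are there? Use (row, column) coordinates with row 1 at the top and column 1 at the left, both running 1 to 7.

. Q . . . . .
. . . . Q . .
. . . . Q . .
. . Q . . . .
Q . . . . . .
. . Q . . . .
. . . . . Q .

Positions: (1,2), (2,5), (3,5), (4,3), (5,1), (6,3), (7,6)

4

Same column: (2,5)–(3,5) (column 5); (4,3)–(6,3) (column 3).
Same diagonal: (2,5)–(4,3) (|2−4| = |5−3| = 2); (4,3)–(7,6) (|4−7| = |3−6| = 3).
Total attacking pairs: 4.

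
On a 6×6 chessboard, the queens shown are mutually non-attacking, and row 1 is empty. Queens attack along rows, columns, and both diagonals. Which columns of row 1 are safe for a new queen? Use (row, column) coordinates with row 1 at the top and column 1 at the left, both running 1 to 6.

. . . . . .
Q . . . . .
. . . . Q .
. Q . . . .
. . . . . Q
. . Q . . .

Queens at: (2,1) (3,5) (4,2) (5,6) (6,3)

(2,1) attacks row 1 at column 1 and diagonals 2.
(3,5) attacks row 1 at column 5 and diagonals 3.
(4,2) attacks row 1 at column 2 and diagonals 5.
(5,6) attacks row 1 at column 6 and diagonals 2.
(6,3) attacks row 1 at column 3.
Attacked columns: {1, 2, 3, 5, 6}. Safe: {4}.

columns 4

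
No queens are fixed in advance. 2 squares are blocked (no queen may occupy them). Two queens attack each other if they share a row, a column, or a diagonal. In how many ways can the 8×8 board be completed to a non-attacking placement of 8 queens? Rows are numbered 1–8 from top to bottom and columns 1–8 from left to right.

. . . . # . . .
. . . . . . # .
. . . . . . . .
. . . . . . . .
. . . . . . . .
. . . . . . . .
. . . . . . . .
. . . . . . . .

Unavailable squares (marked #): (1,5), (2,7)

Branch on row 1: col 1 → 2; col 2 → 6; col 3 → 14; col 4 → 14; col 6 → 16; col 7 → 8; col 8 → 4.
Sum: 2 + 6 + 14 + 14 + 16 + 8 + 4 = 64.

64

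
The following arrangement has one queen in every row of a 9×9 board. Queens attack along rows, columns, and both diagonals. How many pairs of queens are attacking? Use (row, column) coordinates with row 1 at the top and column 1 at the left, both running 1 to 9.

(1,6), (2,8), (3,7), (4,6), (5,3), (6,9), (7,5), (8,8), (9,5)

7

Same column: (1,6)–(4,6) (column 6); (2,8)–(8,8) (column 8); (7,5)–(9,5) (column 5).
Same diagonal: (2,8)–(3,7) (|2−3| = |8−7| = 1); (2,8)–(4,6) (|2−4| = |8−6| = 2); (3,7)–(4,6) (|3−4| = |7−6| = 1); (5,3)–(7,5) (|5−7| = |3−5| = 2).
Total attacking pairs: 7.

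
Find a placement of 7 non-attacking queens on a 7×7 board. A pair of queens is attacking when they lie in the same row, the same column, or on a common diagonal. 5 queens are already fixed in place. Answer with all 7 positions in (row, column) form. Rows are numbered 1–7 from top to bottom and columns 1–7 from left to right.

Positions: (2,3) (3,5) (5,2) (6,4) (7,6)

(1,1) (2,3) (3,5) (4,7) (5,2) (6,4) (7,6)

Row 1: attacked by (2,3)→{2,3,4}; (3,5)→{3,5,7}; (5,2)→{2,6}; (6,4)→{4}; (7,6)→{6}. Safe: 1. Place at column 1.
Row 4: attacked by (1,1)→{1,4}; (2,3)→{1,3,5}; (3,5)→{4,5,6}; (5,2)→{1,2,3}; (6,4)→{2,4,6}; (7,6)→{3,6}. Safe: 7. Place at column 7.
Columns [1, 3, 5, 7, 2, 4, 6], r−c [0, -1, -2, -3, 3, 2, 1], r+c [2, 5, 8, 11, 7, 10, 13] are all distinct, so no two queens attack.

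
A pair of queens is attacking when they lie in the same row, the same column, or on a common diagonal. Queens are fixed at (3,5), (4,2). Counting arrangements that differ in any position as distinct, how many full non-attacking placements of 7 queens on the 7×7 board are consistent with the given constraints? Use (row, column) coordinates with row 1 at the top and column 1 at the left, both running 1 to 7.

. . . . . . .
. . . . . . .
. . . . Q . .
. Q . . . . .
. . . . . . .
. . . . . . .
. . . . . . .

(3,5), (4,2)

Branch on row 1: col 1 → 0; col 4 → 2; col 6 → 0.
Sum: 0 + 2 + 0 = 2.

2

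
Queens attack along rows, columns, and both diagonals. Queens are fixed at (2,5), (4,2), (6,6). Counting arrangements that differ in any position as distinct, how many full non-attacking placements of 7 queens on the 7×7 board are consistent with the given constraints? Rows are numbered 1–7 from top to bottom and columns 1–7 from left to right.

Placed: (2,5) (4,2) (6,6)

Branch on row 1: col 3 → 1; col 7 → 0.
Sum: 1 + 0 = 1.

1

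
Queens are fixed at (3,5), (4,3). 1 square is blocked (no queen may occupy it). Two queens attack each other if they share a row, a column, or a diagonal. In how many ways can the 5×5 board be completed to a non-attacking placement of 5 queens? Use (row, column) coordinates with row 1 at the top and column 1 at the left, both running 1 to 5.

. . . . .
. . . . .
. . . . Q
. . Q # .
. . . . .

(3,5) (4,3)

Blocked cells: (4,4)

1

Branch on row 1: col 1 → 0; col 2 → 0; col 4 → 1.
Sum: 0 + 0 + 1 = 1.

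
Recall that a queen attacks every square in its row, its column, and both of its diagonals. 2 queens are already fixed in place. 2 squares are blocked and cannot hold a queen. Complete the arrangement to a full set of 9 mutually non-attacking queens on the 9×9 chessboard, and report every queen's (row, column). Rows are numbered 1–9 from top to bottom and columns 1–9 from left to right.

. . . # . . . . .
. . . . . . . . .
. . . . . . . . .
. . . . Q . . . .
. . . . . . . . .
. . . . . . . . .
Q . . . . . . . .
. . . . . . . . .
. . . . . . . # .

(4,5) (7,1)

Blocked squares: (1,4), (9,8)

Row 1: attacked by (4,5)→{2,5,8}; (7,1)→{1,7}. Blocked: 4. Safe: 3, 6, 9. Place at column 9.
Row 2: attacked by (1,9)→{8,9}; (4,5)→{3,5,7}; (7,1)→{1,6}. Safe: 2, 4. Place at column 4.
Row 3: attacked by (1,9)→{7,9}; (2,4)→{3,4,5}; (4,5)→{4,5,6}; (7,1)→{1,5}. Safe: 2, 8. Place at column 2.
Row 5: attacked by (1,9)→{5,9}; (2,4)→{1,4,7}; (3,2)→{2,4}; (4,5)→{4,5,6}; (7,1)→{1,3}. Safe: 8. Place at column 8.
Row 6: attacked by (1,9)→{4,9}; (2,4)→{4,8}; (3,2)→{2,5}; (4,5)→{3,5,7}; (5,8)→{7,8,9}; (7,1)→{1,2}. Safe: 6. Place at column 6.
Row 8: attacked by (1,9)→{2,9}; (2,4)→{4}; (3,2)→{2,7}; (4,5)→{1,5,9}; (5,8)→{5,8}; (6,6)→{4,6,8}; (7,1)→{1,2}. Safe: 3. Place at column 3.
Row 9: attacked by (1,9)→{1,9}; (2,4)→{4}; (3,2)→{2,8}; (4,5)→{5}; (5,8)→{4,8}; (6,6)→{3,6,9}; (7,1)→{1,3}; (8,3)→{2,3,4}. Blocked: 8. Safe: 7. Place at column 7.
Columns [9, 4, 2, 5, 8, 6, 1, 3, 7], r−c [-8, -2, 1, -1, -3, 0, 6, 5, 2], r+c [10, 6, 5, 9, 13, 12, 8, 11, 16] are all distinct, so no two queens attack.

(1,9) (2,4) (3,2) (4,5) (5,8) (6,6) (7,1) (8,3) (9,7)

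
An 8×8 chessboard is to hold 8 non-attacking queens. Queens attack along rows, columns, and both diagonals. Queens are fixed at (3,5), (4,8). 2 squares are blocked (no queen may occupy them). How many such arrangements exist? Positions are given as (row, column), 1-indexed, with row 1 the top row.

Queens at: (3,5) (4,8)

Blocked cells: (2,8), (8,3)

Branch on row 1: col 1 → 0; col 2 → 0; col 4 → 3; col 6 → 1.
Sum: 0 + 0 + 3 + 1 = 4.

4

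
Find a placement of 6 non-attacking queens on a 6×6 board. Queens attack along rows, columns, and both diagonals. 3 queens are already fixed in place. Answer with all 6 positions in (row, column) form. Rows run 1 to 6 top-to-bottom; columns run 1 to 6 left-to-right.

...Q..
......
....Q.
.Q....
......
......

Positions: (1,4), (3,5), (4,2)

(1,4) (2,1) (3,5) (4,2) (5,6) (6,3)

Row 2: attacked by (1,4)→{3,4,5}; (3,5)→{4,5,6}; (4,2)→{2,4}. Safe: 1. Place at column 1.
Row 5: attacked by (1,4)→{4}; (2,1)→{1,4}; (3,5)→{3,5}; (4,2)→{1,2,3}. Safe: 6. Place at column 6.
Row 6: attacked by (1,4)→{4}; (2,1)→{1,5}; (3,5)→{2,5}; (4,2)→{2,4}; (5,6)→{5,6}. Safe: 3. Place at column 3.
Columns [4, 1, 5, 2, 6, 3], r−c [-3, 1, -2, 2, -1, 3], r+c [5, 3, 8, 6, 11, 9] are all distinct, so no two queens attack.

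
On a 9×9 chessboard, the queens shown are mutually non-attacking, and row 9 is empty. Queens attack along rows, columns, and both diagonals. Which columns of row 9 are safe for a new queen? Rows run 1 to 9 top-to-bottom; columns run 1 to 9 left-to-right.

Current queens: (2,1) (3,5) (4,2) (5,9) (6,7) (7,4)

(2,1) attacks row 9 at column 1 and diagonals 8.
(3,5) attacks row 9 at column 5.
(4,2) attacks row 9 at column 2 and diagonals 7.
(5,9) attacks row 9 at column 9 and diagonals 5.
(6,7) attacks row 9 at column 7 and diagonals 4.
(7,4) attacks row 9 at column 4 and diagonals 2, 6.
Attacked columns: {1, 2, 4, 5, 6, 7, 8, 9}. Safe: {3}.

columns 3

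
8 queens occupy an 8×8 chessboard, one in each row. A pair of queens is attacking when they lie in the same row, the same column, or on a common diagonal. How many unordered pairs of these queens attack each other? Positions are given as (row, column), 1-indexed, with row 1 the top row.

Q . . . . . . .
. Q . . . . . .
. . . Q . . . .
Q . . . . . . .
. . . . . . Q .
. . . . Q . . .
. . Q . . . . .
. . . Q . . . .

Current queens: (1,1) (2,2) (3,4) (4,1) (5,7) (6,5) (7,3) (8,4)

Same column: (1,1)–(4,1) (column 1); (3,4)–(8,4) (column 4).
Same diagonal: (1,1)–(2,2) (|1−2| = |1−2| = 1); (5,7)–(8,4) (|5−8| = |7−4| = 3); (7,3)–(8,4) (|7−8| = |3−4| = 1).
Total attacking pairs: 5.

5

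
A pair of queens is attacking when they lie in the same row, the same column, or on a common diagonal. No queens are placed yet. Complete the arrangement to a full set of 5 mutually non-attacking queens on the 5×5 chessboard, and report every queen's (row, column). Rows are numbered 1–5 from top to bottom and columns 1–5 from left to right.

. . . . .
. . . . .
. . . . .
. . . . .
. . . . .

(1,1) (2,3) (3,5) (4,2) (5,4)

Row 1: Safe: 1, 2, 3, 4, 5. Place at column 1.
Row 2: attacked by (1,1)→{1,2}. Safe: 3, 4, 5. Place at column 3.
Row 3: attacked by (1,1)→{1,3}; (2,3)→{2,3,4}. Safe: 5. Place at column 5.
Row 4: attacked by (1,1)→{1,4}; (2,3)→{1,3,5}; (3,5)→{4,5}. Safe: 2. Place at column 2.
Row 5: attacked by (1,1)→{1,5}; (2,3)→{3}; (3,5)→{3,5}; (4,2)→{1,2,3}. Safe: 4. Place at column 4.
Columns [1, 3, 5, 2, 4], r−c [0, -1, -2, 2, 1], r+c [2, 5, 8, 6, 9] are all distinct, so no two queens attack.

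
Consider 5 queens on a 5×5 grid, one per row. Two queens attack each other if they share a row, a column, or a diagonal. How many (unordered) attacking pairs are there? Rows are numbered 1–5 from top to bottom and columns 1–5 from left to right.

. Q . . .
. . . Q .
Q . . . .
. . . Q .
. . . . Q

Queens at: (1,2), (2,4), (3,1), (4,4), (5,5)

2

Same column: (2,4)–(4,4) (column 4).
Same diagonal: (4,4)–(5,5) (|4−5| = |4−5| = 1).
Total attacking pairs: 2.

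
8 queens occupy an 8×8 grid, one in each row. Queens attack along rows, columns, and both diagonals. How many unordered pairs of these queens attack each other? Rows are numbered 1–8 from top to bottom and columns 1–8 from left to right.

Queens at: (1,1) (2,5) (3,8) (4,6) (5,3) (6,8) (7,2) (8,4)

Same column: (3,8)–(6,8) (column 8).
Same diagonal: (4,6)–(6,8) (|4−6| = |6−8| = 2).
Total attacking pairs: 2.

2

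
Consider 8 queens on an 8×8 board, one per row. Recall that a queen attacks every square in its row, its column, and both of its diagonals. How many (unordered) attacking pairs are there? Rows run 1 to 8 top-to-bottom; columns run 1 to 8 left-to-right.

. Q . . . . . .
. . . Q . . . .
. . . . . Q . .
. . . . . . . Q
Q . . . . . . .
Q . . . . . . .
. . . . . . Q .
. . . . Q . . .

2

Same column: (5,1)–(6,1) (column 1).
Same diagonal: (2,4)–(5,1) (|2−5| = |4−1| = 3).
Total attacking pairs: 2.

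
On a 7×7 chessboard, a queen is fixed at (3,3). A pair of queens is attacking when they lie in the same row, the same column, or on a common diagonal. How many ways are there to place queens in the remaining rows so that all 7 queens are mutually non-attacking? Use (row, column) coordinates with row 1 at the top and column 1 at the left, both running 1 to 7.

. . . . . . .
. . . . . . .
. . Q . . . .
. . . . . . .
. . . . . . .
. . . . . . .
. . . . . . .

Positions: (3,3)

Branch on row 1: col 2 → 2; col 4 → 2; col 6 → 1; col 7 → 1.
Sum: 2 + 2 + 1 + 1 = 6.

6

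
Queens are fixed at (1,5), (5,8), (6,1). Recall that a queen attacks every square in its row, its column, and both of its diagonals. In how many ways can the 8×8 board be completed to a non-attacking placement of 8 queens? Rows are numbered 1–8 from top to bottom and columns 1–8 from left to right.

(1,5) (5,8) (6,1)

1

Branch on row 2: col 2 → 0; col 3 → 0; col 7 → 1.
Sum: 0 + 0 + 1 = 1.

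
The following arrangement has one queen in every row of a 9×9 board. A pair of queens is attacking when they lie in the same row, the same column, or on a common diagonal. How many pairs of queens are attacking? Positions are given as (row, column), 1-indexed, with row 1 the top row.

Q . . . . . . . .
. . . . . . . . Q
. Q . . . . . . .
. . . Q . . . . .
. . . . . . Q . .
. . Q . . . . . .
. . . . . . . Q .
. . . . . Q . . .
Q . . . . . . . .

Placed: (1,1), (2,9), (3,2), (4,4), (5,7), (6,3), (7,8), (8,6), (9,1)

Same column: (1,1)–(9,1) (column 1).
Same diagonal: (1,1)–(4,4) (|1−4| = |1−4| = 3).
Total attacking pairs: 2.

2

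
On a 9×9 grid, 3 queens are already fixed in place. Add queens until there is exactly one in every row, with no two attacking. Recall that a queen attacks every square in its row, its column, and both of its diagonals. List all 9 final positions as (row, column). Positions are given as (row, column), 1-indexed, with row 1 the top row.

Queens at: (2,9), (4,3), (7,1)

(1,2) (2,9) (3,6) (4,3) (5,7) (6,4) (7,1) (8,8) (9,5)

Row 1: attacked by (2,9)→{8,9}; (4,3)→{3,6}; (7,1)→{1,7}. Safe: 2, 4, 5. Place at column 2.
Row 3: attacked by (1,2)→{2,4}; (2,9)→{8,9}; (4,3)→{2,3,4}; (7,1)→{1,5}. Safe: 6, 7. Place at column 6.
Row 5: attacked by (1,2)→{2,6}; (2,9)→{6,9}; (3,6)→{4,6,8}; (4,3)→{2,3,4}; (7,1)→{1,3}. Safe: 5, 7. Place at column 7.
Row 6: attacked by (1,2)→{2,7}; (2,9)→{5,9}; (3,6)→{3,6,9}; (4,3)→{1,3,5}; (5,7)→{6,7,8}; (7,1)→{1,2}. Safe: 4. Place at column 4.
Row 8: attacked by (1,2)→{2,9}; (2,9)→{3,9}; (3,6)→{1,6}; (4,3)→{3,7}; (5,7)→{4,7}; (6,4)→{2,4,6}; (7,1)→{1,2}. Safe: 5, 8. Place at column 8.
Row 9: attacked by (1,2)→{2}; (2,9)→{2,9}; (3,6)→{6}; (4,3)→{3,8}; (5,7)→{3,7}; (6,4)→{1,4,7}; (7,1)→{1,3}; (8,8)→{7,8,9}. Safe: 5. Place at column 5.
Columns [2, 9, 6, 3, 7, 4, 1, 8, 5], r−c [-1, -7, -3, 1, -2, 2, 6, 0, 4], r+c [3, 11, 9, 7, 12, 10, 8, 16, 14] are all distinct, so no two queens attack.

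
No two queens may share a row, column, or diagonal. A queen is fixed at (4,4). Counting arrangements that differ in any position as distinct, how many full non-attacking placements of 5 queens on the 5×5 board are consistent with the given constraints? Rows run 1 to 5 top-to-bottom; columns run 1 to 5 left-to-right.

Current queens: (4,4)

Branch on row 1: col 2 → 0; col 3 → 1; col 5 → 1.
Sum: 0 + 1 + 1 = 2.

2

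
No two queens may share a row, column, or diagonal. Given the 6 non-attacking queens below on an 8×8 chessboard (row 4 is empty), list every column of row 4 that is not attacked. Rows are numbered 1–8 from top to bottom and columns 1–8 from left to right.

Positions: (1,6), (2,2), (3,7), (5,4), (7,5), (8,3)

(1,6) attacks row 4 at column 6 and diagonals 3.
(2,2) attacks row 4 at column 2 and diagonals 4.
(3,7) attacks row 4 at column 7 and diagonals 6, 8.
(5,4) attacks row 4 at column 4 and diagonals 3, 5.
(7,5) attacks row 4 at column 5 and diagonals 2, 8.
(8,3) attacks row 4 at column 3 and diagonals 7.
Attacked columns: {2, 3, 4, 5, 6, 7, 8}. Safe: {1}.

columns 1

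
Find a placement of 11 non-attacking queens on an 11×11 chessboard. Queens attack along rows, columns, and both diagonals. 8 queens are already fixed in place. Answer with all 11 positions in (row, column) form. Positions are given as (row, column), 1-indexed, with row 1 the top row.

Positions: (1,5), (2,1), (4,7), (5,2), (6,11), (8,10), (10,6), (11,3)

(1,5) (2,1) (3,9) (4,7) (5,2) (6,11) (7,8) (8,10) (9,4) (10,6) (11,3)

Row 3: attacked by (1,5)→{3,5,7}; (2,1)→{1,2}; (4,7)→{6,7,8}; (5,2)→{2,4}; (6,11)→{8,11}; (8,10)→{5,10}; (10,6)→{6}; (11,3)→{3,11}. Safe: 9. Place at column 9.
Row 7: attacked by (1,5)→{5,11}; (2,1)→{1,6}; (3,9)→{5,9}; (4,7)→{4,7,10}; (5,2)→{2,4}; (6,11)→{10,11}; (8,10)→{9,10,11}; (10,6)→{3,6,9}; (11,3)→{3,7}. Safe: 8. Place at column 8.
Row 9: attacked by (1,5)→{5}; (2,1)→{1,8}; (3,9)→{3,9}; (4,7)→{2,7}; (5,2)→{2,6}; (6,11)→{8,11}; (7,8)→{6,8,10}; (8,10)→{9,10,11}; (10,6)→{5,6,7}; (11,3)→{1,3,5}. Safe: 4. Place at column 4.
Columns [5, 1, 9, 7, 2, 11, 8, 10, 4, 6, 3], r−c [-4, 1, -6, -3, 3, -5, -1, -2, 5, 4, 8], r+c [6, 3, 12, 11, 7, 17, 15, 18, 13, 16, 14] are all distinct, so no two queens attack.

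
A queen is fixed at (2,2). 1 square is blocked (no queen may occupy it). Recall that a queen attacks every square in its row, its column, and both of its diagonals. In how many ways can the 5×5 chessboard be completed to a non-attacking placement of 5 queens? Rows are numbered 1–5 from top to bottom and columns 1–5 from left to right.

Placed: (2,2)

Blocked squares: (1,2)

Branch on row 1: col 4 → 1; col 5 → 1.
Sum: 1 + 1 = 2.

2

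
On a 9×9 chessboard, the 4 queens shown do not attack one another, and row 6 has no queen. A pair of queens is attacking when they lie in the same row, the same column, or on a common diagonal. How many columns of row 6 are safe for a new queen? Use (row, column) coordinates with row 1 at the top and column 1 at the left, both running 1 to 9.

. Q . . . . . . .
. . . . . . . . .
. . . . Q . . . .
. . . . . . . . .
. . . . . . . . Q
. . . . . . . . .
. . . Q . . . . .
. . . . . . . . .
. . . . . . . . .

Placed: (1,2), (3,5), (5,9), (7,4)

(1,2) attacks row 6 at column 2 and diagonals 7.
(3,5) attacks row 6 at column 5 and diagonals 2, 8.
(5,9) attacks row 6 at column 9 and diagonals 8.
(7,4) attacks row 6 at column 4 and diagonals 3, 5.
Attacked columns: {2, 3, 4, 5, 7, 8, 9}. Safe: {1, 6}.

2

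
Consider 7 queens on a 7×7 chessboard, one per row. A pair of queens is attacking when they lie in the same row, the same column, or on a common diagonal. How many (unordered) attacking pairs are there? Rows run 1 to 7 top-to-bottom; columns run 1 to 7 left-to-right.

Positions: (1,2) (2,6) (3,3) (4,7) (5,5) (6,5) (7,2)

Same column: (1,2)–(7,2) (column 2); (5,5)–(6,5) (column 5).
Same diagonal: (3,3)–(5,5) (|3−5| = |3−5| = 2); (4,7)–(6,5) (|4−6| = |7−5| = 2).
Total attacking pairs: 4.

4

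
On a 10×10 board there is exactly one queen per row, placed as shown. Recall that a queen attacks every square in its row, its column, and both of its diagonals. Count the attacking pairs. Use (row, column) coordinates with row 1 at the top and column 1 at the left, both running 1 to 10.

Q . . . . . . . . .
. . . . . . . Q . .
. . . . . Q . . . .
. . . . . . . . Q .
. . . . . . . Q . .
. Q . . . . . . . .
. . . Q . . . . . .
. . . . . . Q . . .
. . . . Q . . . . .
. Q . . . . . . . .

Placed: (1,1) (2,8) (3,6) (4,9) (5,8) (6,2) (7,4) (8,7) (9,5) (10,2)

5

Same column: (2,8)–(5,8) (column 8); (6,2)–(10,2) (column 2).
Same diagonal: (3,6)–(5,8) (|3−5| = |6−8| = 2); (4,9)–(5,8) (|4−5| = |9−8| = 1); (6,2)–(9,5) (|6−9| = |2−5| = 3).
Total attacking pairs: 5.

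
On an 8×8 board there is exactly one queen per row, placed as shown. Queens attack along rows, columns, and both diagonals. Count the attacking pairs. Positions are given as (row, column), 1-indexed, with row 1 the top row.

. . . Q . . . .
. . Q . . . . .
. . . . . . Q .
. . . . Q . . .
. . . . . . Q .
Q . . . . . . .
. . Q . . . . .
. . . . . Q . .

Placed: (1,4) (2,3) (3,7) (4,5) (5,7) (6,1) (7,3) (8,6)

Same column: (2,3)–(7,3) (column 3); (3,7)–(5,7) (column 7).
Same diagonal: (1,4)–(2,3) (|1−2| = |4−3| = 1); (2,3)–(4,5) (|2−4| = |3−5| = 2); (3,7)–(7,3) (|3−7| = |7−3| = 4).
Total attacking pairs: 5.

5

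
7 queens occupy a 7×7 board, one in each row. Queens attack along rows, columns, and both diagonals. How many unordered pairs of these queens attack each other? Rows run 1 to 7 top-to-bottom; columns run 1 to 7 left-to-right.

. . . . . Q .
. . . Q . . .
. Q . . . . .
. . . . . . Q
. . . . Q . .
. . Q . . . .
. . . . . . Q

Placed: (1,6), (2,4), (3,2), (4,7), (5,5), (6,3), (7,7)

Same column: (4,7)–(7,7) (column 7).
Same diagonal: (5,5)–(7,7) (|5−7| = |5−7| = 2).
Total attacking pairs: 2.

2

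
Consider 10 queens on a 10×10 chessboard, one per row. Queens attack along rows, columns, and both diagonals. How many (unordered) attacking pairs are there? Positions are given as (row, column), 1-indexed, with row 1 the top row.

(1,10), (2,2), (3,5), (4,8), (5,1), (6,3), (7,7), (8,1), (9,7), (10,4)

5

Same column: (5,1)–(8,1) (column 1); (7,7)–(9,7) (column 7).
Same diagonal: (2,2)–(7,7) (|2−7| = |2−7| = 5); (6,3)–(8,1) (|6−8| = |3−1| = 2); (7,7)–(10,4) (|7−10| = |7−4| = 3).
Total attacking pairs: 5.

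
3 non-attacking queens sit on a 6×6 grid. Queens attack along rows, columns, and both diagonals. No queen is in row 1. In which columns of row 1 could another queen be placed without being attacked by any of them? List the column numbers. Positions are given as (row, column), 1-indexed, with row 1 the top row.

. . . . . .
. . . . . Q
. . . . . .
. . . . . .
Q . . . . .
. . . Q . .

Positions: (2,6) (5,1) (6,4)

columns 2, 3

(2,6) attacks row 1 at column 6 and diagonals 5.
(5,1) attacks row 1 at column 1 and diagonals 5.
(6,4) attacks row 1 at column 4.
Attacked columns: {1, 4, 5, 6}. Safe: {2, 3}.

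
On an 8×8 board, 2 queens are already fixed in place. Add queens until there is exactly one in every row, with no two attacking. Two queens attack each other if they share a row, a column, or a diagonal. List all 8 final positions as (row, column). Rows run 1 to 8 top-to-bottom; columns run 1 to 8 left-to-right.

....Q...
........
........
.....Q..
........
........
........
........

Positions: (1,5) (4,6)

Row 2: attacked by (1,5)→{4,5,6}; (4,6)→{4,6,8}. Safe: 1, 2, 3, 7. Place at column 1.
Row 3: attacked by (1,5)→{3,5,7}; (2,1)→{1,2}; (4,6)→{5,6,7}. Safe: 4, 8. Place at column 4.
Row 5: attacked by (1,5)→{1,5}; (2,1)→{1,4}; (3,4)→{2,4,6}; (4,6)→{5,6,7}. Safe: 3, 8. Place at column 8.
Row 6: attacked by (1,5)→{5}; (2,1)→{1,5}; (3,4)→{1,4,7}; (4,6)→{4,6,8}; (5,8)→{7,8}. Safe: 2, 3. Place at column 2.
Row 7: attacked by (1,5)→{5}; (2,1)→{1,6}; (3,4)→{4,8}; (4,6)→{3,6}; (5,8)→{6,8}; (6,2)→{1,2,3}. Safe: 7. Place at column 7.
Row 8: attacked by (1,5)→{5}; (2,1)→{1,7}; (3,4)→{4}; (4,6)→{2,6}; (5,8)→{5,8}; (6,2)→{2,4}; (7,7)→{6,7,8}. Safe: 3. Place at column 3.
Columns [5, 1, 4, 6, 8, 2, 7, 3], r−c [-4, 1, -1, -2, -3, 4, 0, 5], r+c [6, 3, 7, 10, 13, 8, 14, 11] are all distinct, so no two queens attack.

(1,5) (2,1) (3,4) (4,6) (5,8) (6,2) (7,7) (8,3)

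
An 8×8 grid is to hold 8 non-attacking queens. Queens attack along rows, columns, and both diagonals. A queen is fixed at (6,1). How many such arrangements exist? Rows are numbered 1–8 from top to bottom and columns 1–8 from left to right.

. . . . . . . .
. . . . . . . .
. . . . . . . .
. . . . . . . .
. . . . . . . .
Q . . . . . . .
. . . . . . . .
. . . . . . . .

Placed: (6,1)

16

Branch on row 1: col 2 → 1; col 3 → 4; col 4 → 4; col 5 → 4; col 7 → 3; col 8 → 0.
Sum: 1 + 4 + 4 + 4 + 3 + 0 = 16.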